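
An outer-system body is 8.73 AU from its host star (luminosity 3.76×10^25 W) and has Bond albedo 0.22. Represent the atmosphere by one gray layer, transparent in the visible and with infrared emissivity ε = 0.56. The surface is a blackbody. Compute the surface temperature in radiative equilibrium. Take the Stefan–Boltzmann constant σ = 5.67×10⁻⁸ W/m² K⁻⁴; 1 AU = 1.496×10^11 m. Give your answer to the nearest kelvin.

54 K

d = 8.73 × 1.496×10^11 m = 1.306×10^12 m.
S = L/(4πd²) = 1.754 W/m².
Effective emission temperature (TOA balance): σT_e⁴ = S(1−α)/4 = 0.3421 W/m² → T_e = 49.56 K.
The surface balance (absorbed SW + ε·downward IR = σT_s⁴) with T_a⁴ = T_s⁴/2 reduces to T_s = T_e·[2/(2−ε)]^¼ = 53.80 K.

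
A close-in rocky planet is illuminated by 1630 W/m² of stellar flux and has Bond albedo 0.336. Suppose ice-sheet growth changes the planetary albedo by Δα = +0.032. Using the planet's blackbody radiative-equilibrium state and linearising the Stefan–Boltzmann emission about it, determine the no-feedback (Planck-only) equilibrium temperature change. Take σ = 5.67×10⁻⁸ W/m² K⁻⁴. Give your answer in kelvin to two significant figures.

Unperturbed T_e = [1630·(1−0.336)/(4σ)]^¼ = 262.8 K.
The change in absorbed flux is Δ[S(1−α)/4] = −SΔα/4 = -13.04 W/m².
The Planck feedback parameter is 4σT_e³ = 4.118 W/m²/K.
Hence the no-feedback warming is ΔF/(4σT_e³) = -3.17 K.

-3.2 K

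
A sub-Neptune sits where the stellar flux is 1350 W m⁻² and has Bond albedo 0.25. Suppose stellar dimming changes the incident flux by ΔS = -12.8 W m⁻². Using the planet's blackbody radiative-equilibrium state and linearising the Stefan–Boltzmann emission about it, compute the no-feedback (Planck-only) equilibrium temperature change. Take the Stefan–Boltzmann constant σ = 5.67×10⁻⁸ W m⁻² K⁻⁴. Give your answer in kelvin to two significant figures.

-0.61 kelvin

Reference equilibrium: T_e = [S(1−α)/(4σ)]^(1/4) = 258.5 K.
Only a fraction (1−α) is absorbed and it's spread over 4πR², so ΔF = (1−α)ΔS/4 = -2.400 W m⁻².
Planck response: λ_P = 4σT_e³ = 4·5.67×10⁻⁸·(258.5)³ = 3.917 W m⁻²/K.
So ΔT₀ = -2.400/3.917 = -0.613 K.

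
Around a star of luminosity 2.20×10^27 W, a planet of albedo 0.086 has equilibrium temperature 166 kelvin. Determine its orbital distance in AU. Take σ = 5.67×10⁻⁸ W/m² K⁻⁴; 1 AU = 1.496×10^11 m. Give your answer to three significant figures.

6.44 AU

The flux needed for this T is 4σT⁴/(1−0.086) = 188.4 W/m².
From L = 4πd²S, d = √(2.20×10^27/(4π·188.4)) = 9.639×10^11 m = 6.443 AU.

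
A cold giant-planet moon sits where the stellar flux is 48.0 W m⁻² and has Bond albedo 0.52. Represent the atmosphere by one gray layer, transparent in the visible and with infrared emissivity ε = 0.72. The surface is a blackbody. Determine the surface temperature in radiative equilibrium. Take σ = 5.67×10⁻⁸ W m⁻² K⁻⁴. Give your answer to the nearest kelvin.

112 kelvin

The planet radiates to space at T_e = [S(1−α)/(4σ)]^(1/4) = 100.4 K.
Surface balance with a leaky layer gives σT_s⁴ = σT_e⁴·2/(2−ε), so T_s = T_e·[2/(2−0.72)]^(1/4) = 112.2 K.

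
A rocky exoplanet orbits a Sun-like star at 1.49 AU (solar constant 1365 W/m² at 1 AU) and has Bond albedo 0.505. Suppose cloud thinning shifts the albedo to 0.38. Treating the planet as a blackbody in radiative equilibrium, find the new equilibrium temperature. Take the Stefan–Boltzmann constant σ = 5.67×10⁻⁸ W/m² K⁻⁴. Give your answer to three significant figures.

Irradiance scales as 1/d², so S = 1365 W/m² × (1/1.49)² = 614.8 W/m².
With the new albedo, S(1−α₂)/4 = 95.30 W/m², so T₂ = 202.5 K.

202 kelvin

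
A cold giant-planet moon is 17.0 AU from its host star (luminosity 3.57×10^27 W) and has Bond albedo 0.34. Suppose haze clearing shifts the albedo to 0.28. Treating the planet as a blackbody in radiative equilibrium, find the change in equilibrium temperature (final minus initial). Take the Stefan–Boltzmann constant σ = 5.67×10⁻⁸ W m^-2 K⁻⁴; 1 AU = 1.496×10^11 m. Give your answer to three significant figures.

d = 17.0 × 1.496×10^11 m = 2.543×10^12 m.
Spreading L over a sphere of radius d: S = 3.57×10^27/(4π·2.54×10^12²) = 43.92 W m^-2.
Before: T₁ = [43.92·0.66/(4σ)]^(1/4) = 106.3 K.
With α = 0.28, T₂ = 108.7 K.
ΔT = T₂ − T₁ = 2.338 K.

2.34 kelvin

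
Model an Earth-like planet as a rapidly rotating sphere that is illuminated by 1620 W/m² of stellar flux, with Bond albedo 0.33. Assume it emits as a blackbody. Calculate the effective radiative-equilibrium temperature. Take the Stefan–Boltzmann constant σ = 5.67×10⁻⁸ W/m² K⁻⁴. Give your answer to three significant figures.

The planet absorbs (1−α)S over its disc πR² and re-emits over 4πR², so the mean absorbed flux is (1−0.33)·1620/4 = 271.3 W/m².
Set σT⁴ = 271.3 → T = (271.3/σ)^(1/4) = 263.0 K.

263 K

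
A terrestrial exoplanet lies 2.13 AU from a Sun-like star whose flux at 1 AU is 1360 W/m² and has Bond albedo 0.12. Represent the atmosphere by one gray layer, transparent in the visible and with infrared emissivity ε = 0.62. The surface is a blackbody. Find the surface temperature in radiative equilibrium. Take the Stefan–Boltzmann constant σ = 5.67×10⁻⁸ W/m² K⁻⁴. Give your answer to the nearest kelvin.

By the inverse-square law, S = 1360/2.13² = 299.8 W/m².
Effective emission temperature (TOA balance): σT_e⁴ = S(1−α)/4 = 65.95 W/m² → T_e = 184.7 K.
The surface balance (absorbed SW + ε·downward IR = σT_s⁴) with T_a⁴ = T_s⁴/2 reduces to T_s = T_e·[2/(2−ε)]^¼ = 202.6 K.

203 K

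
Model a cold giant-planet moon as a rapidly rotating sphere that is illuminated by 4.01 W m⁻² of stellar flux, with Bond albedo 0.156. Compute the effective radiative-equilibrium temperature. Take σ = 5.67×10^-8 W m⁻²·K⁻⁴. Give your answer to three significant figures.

The planet absorbs (1−α)S over its disc πR² and re-emits over 4πR², so the mean absorbed flux is (1−0.156)·4.010/4 = 0.8461 W m⁻².
In equilibrium σT⁴ equals this, so T = 62.15 K.

62.2 K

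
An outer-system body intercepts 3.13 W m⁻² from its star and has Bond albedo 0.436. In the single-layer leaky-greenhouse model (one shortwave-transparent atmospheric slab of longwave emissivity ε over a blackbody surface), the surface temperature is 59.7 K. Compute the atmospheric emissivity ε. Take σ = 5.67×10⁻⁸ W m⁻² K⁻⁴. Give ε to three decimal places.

0.775

TOA balance gives T_e = 52.82 K.
Since (2−ε)/2 = (T_e/T_s)⁴ = 0.6127, ε = 0.7745.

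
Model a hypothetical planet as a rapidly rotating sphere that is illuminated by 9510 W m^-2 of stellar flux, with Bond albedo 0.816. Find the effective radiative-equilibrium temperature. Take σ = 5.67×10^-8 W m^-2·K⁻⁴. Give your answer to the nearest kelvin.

Absorbed flux (global mean): S(1−α)/4 = 9510·0.184/4 = 437.5 W m^-2.
Balancing against σT⁴: T = (437.5/5.67×10⁻⁸)^(1/4) = 296.4 K.

296 kelvin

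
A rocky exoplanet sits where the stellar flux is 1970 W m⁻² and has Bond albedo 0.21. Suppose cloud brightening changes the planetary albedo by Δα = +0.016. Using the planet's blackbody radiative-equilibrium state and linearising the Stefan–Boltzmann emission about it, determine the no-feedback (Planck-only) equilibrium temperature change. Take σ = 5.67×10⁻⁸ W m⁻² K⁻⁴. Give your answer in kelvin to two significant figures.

-1.5 K

The baseline emission temperature is T_e = 287.8 K.
The change in absorbed flux is Δ[S(1−α)/4] = −SΔα/4 = -7.880 W m⁻².
The Planck feedback parameter is 4σT_e³ = 5.407 W m⁻²/K.
ΔT₀ = ΔF/λ_P = -7.880/5.407 = -1.46 K.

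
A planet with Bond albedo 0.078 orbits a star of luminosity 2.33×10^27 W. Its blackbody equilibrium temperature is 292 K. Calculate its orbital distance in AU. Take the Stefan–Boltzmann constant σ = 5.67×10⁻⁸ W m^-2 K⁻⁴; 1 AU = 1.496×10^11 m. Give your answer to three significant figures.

2.15 AU

Energy balance gives S = 4σT⁴/(1−α) = 1788 W m^-2.
Then d = [L/(4πS)]^(1/2) = 3.220×10^11 m, i.e. 2.152 AU.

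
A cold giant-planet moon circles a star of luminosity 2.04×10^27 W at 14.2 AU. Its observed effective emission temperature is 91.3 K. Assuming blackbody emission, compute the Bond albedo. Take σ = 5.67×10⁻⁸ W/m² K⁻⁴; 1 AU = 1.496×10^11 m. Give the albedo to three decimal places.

0.562

d = 14.2 × 1.496×10^11 m = 2.124×10^12 m.
Spreading L over a sphere of radius d: S = 2.04×10^27/(4π·2.12×10^12²) = 35.97 W/m².
Energy balance: S(1−α)/4 = σT⁴, so 1−α = 4σT⁴/S.
σT⁴ = 3.940 W/m², so 4σT⁴ = 15.76 W/m².
Hence α = 1 − 15.76/35.97 = 0.5619.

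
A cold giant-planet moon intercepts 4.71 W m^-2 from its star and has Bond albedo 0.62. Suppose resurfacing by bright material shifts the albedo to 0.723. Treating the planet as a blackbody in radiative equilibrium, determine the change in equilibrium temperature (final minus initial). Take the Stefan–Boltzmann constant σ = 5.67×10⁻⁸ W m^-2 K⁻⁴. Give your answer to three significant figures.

Before: T₁ = [4.710·0.38/(4σ)]^(1/4) = 53.00 K.
With α = 0.723, T₂ = 48.97 K.
ΔT = T₂ − T₁ = -4.028 K.

-4.03 kelvin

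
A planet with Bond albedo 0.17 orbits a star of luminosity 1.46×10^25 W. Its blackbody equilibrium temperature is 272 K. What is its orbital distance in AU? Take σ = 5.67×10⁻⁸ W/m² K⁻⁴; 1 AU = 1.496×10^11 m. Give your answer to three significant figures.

Energy balance gives S = 4σT⁴/(1−α) = 1496 W/m².
From L = 4πd²S, d = √(1.46×10^25/(4π·1496)) = 2.787×10^10 m = 0.1863 AU.

0.186 AU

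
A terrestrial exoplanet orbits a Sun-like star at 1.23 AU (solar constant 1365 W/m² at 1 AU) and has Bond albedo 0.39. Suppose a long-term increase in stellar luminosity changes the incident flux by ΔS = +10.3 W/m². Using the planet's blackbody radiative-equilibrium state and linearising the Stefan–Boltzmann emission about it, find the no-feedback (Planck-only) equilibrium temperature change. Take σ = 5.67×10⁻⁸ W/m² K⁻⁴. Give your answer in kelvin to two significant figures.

Irradiance scales as 1/d², so S = 1365 W/m² × (1/1.23)² = 902.2 W/m².
Unperturbed T_e = [902.2·(1−0.39)/(4σ)]^¼ = 221.9 K.
TOA radiative forcing: ΔF = (1−α)ΔS/4 = 0.61·(+10.3)/4 = 1.571 W/m².
Linearising σT⁴ gives d(σT⁴)/dT = 4σT_e³ = 2.480 W/m² per K.
Hence the no-feedback warming is ΔF/(4σT_e³) = 0.633 K.

0.63 K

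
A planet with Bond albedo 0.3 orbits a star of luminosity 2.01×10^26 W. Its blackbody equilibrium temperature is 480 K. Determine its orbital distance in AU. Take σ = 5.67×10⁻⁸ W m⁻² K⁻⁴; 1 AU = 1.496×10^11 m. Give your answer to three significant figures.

0.204 AU

Required flux: S = 4σT⁴/(1−α) = 17200 W m⁻².
Then d = [L/(4πS)]^(1/2) = 3.050×10^10 m, i.e. 0.2038 AU.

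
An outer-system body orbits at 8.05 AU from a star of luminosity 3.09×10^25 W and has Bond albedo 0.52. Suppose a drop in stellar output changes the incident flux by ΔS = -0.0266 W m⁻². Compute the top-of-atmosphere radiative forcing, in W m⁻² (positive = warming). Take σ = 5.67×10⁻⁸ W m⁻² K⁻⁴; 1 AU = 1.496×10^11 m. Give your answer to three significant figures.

Orbital distance: d = 8.05 AU = 1.204×10^12 m.
Flux at the orbit: S = L/(4πd²) = 3.09×10^25/(4π·(1.20×10^12)²) = 1.695 W m⁻².
ΔF = Δ[S(1−α)]/4 = (1−0.52)·-0.0266/4 = -0.003192 W m⁻².

-0.00319 W m⁻²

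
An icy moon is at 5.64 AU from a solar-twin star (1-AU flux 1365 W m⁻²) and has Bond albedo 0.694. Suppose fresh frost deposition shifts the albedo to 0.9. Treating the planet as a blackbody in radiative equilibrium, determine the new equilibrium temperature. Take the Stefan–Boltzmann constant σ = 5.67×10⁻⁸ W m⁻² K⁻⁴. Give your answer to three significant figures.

66.0 K

Irradiance scales as 1/d², so S = 1365 W m⁻² × (1/5.64)² = 42.91 W m⁻².
T₂ = [S(1−α₂)/(4σ)]^(1/4) = [42.91·0.1/(4σ)]^(1/4) = 65.95 K.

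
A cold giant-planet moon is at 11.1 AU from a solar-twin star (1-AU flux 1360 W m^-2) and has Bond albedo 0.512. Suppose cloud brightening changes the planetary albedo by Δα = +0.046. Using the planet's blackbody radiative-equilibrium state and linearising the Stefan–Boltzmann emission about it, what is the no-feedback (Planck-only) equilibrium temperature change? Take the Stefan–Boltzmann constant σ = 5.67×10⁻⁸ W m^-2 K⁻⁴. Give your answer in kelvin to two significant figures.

-1.6 K

By the inverse-square law, S = 1360/11.1² = 11.04 W m^-2.
The baseline emission temperature is T_e = 69.81 K.
TOA radiative forcing: ΔF = −S·Δα/4 = −11.04·(+0.046)/4 = -0.1269 W m^-2.
Planck response: λ_P = 4σT_e³ = 4·5.67×10⁻⁸·(69.81)³ = 0.07716 W m^-2/K.
So ΔT₀ = -0.1269/0.07716 = -1.65 K.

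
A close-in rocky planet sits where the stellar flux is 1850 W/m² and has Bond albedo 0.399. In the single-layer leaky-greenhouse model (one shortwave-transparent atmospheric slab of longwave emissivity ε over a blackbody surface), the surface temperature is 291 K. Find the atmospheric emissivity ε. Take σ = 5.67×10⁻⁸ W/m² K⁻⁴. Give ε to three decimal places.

0.633

First, T_e = [1850·(1−0.399)/(4σ)]^(1/4) = 264.6 K.
Since (2−ε)/2 = (T_e/T_s)⁴ = 0.6836, ε = 0.6327.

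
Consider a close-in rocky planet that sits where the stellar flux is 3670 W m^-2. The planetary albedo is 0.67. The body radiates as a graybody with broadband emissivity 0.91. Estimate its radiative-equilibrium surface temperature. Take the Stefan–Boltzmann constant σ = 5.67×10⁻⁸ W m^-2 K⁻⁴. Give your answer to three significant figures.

277 kelvin

Absorbed flux (global mean): S(1−α)/4 = 3670·0.33/4 = 302.8 W m^-2.
Equating to εσT⁴ with ε = 0.91: T = (302.8/0.91σ)^(1/4) = 276.8 K.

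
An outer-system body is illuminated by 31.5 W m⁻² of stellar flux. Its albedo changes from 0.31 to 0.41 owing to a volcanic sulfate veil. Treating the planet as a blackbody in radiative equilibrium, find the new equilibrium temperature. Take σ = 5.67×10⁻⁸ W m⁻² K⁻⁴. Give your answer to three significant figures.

95.1 K

T₂ = [S(1−α₂)/(4σ)]^(1/4) = [31.50·0.59/(4σ)]^(1/4) = 95.14 K.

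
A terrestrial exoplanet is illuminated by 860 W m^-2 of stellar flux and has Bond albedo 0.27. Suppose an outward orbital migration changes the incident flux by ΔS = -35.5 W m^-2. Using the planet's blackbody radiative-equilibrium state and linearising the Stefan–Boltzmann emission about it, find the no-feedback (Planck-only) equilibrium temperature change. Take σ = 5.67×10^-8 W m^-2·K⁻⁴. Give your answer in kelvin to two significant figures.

-2.4 kelvin

Unperturbed T_e = [860.0·(1−0.27)/(4σ)]^¼ = 229.4 K.
ΔF = Δ[S(1−α)]/4 = (1−0.27)·-35.5/4 = -6.479 W m^-2.
Linearising σT⁴ gives d(σT⁴)/dT = 4σT_e³ = 2.737 W m^-2 per K.
So ΔT₀ = -6.479/2.737 = -2.37 K.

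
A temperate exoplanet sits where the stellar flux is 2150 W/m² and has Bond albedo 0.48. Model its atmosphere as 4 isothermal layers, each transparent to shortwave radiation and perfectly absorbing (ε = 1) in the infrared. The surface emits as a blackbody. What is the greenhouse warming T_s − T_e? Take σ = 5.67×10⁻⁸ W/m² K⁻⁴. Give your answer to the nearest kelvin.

The effective emission temperature is T_e = [S(1−α)/(4σ)]^¼ = 265.0 K.
T_s = (N+1)^(1/4)·T_e = 396.2 K.
Warming: T_s − T_e = 131.3 K.

131 K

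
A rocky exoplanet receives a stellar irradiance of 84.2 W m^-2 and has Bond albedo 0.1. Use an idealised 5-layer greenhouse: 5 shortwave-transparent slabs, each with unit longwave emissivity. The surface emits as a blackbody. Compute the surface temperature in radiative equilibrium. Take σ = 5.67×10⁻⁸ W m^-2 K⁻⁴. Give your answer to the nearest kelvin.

OLR = S(1−α)/4 = 18.95 W m^-2; the top layer radiates at T_e = 135.2 K.
For an N-layer opaque stack, T_s⁴ = (N+1)T_e⁴, hence T_s = (6)^(1/4)×135.2 K = 211.6 K.

212 K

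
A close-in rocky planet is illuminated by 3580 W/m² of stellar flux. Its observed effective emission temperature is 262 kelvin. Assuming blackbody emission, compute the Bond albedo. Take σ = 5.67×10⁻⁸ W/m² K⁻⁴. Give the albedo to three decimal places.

Energy balance: S(1−α)/4 = σT⁴, so 1−α = 4σT⁴/S.
4σT⁴ = 4·5.67×10⁻⁸·(262)⁴ = 1069 W/m².
1−α = 1069/3580 = 0.2985, so α = 0.7015.

0.701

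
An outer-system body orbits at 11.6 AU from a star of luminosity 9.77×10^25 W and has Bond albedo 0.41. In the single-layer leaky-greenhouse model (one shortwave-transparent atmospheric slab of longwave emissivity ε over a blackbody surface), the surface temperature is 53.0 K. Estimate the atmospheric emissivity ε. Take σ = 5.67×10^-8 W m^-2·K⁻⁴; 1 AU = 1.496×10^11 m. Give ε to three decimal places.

0.298

d = 11.6 × 1.496×10^11 m = 1.735×10^12 m.
Spreading L over a sphere of radius d: S = 9.77×10^25/(4π·1.74×10^12²) = 2.582 W m^-2.
First, T_e = [2.582·(1−0.41)/(4σ)]^(1/4) = 50.91 K.
Inverting T_s⁴ = 2T_e⁴/(2−ε): (T_e/T_s)⁴ = 0.8512, so ε = 2(1 − 0.8512) = 0.2977.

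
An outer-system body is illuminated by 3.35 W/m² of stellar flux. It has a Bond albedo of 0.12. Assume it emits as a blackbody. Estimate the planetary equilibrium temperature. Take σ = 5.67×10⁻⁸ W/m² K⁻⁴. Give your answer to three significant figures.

Absorbed flux (global mean): S(1−α)/4 = 3.350·0.88/4 = 0.7370 W/m².
Balancing against σT⁴: T = (0.7370/5.67×10⁻⁸)^(1/4) = 60.04 K.

60.0 K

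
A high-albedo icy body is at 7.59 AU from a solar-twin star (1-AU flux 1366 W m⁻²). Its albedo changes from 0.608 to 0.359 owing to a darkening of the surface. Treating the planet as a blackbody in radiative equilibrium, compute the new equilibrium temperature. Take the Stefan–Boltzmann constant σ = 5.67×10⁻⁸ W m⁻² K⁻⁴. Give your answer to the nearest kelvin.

Flux at the orbit: S = 1366/(7.59)² = 23.71 W m⁻².
New equilibrium: T₂ = [(1−0.359)·23.71/(4σ)]^(1/4) = 90.48 K.

90 kelvin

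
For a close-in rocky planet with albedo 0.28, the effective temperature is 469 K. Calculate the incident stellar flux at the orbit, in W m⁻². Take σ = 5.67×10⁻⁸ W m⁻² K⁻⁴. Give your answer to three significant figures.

15200 W m⁻²

Invert the energy balance for S: S = 4σT⁴/(1−α).
σT⁴ = 5.67×10⁻⁸·(469)⁴ = 2743 W m⁻².
S = 4·2743/0.72 = 15240 W m⁻².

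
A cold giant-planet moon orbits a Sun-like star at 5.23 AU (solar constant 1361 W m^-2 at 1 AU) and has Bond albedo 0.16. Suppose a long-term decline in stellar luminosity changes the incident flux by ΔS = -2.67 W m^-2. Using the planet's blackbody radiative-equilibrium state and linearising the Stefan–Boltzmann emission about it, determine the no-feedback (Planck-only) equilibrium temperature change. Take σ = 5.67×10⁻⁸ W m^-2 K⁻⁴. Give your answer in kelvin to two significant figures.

-1.6 K

Irradiance scales as 1/d², so S = 1361 W m^-2 × (1/5.23)² = 49.76 W m^-2.
Unperturbed T_e = [49.76·(1−0.16)/(4σ)]^¼ = 116.5 K.
ΔF = Δ[S(1−α)]/4 = (1−0.16)·-2.67/4 = -0.5607 W m^-2.
Linearising σT⁴ gives d(σT⁴)/dT = 4σT_e³ = 0.3587 W m^-2 per K.
So ΔT₀ = -0.5607/0.3587 = -1.56 K.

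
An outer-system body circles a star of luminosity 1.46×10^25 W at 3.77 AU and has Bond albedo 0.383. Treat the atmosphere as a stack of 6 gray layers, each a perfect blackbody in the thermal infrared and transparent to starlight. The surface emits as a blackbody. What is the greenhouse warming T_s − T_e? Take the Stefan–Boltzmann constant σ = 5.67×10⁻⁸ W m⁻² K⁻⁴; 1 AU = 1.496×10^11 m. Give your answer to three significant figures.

35.2 kelvin

d = 3.77 × 1.496×10^11 m = 5.640×10^11 m.
S = L/(4πd²) = 3.653 W m⁻².
The effective emission temperature is T_e = [S(1−α)/(4σ)]^¼ = 56.14 K.
Surface: T_s = (7)^¼·T_e = 91.32 K.
Warming: T_s − T_e = 35.18 K.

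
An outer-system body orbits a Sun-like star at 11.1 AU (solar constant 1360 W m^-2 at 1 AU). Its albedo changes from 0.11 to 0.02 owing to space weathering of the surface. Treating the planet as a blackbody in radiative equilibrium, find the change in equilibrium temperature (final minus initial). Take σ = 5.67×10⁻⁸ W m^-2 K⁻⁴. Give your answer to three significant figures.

1.98 K

By the inverse-square law, S = 1360/11.1² = 11.04 W m^-2.
Before: T₁ = [11.04·0.89/(4σ)]^(1/4) = 81.13 K.
After:  T₂ = [11.04·0.98/(4σ)]^(1/4) = 83.10 K.
Change: 83.10 − 81.13 = 1.977 K.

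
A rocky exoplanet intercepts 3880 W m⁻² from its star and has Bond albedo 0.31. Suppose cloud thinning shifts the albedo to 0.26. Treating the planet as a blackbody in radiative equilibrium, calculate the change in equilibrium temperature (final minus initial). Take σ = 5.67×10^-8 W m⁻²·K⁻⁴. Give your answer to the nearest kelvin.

6 kelvin

With α = 0.31, T₁ = 329.6 K.
With α = 0.26, T₂ = 335.4 K.
ΔT = T₂ − T₁ = 5.816 K.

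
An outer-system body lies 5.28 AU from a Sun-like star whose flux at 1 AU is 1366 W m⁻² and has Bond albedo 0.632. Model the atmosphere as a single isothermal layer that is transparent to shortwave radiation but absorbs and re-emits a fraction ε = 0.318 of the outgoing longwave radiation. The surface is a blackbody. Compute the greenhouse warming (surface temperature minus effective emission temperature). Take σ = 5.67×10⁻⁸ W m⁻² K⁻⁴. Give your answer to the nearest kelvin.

By the inverse-square law, S = 1366/5.28² = 49.00 W m⁻².
The planet radiates to space at T_e = [S(1−α)/(4σ)]^(1/4) = 94.43 K.
Surface balance with a leaky layer gives σT_s⁴ = σT_e⁴·2/(2−ε), so T_s = T_e·[2/(2−0.318)]^(1/4) = 98.60 K.
The atmosphere warms the surface by 4.178 K.

4 K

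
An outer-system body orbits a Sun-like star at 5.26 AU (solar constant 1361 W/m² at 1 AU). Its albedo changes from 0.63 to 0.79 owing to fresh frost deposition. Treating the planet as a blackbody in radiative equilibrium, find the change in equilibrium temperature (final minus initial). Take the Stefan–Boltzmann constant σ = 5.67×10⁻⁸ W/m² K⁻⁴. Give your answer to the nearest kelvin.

-12 kelvin

Irradiance scales as 1/d², so S = 1361 W/m² × (1/5.26)² = 49.19 W/m².
Initial: T₁ = [S(1−0.63)/(4σ)]^(1/4) = 94.65 K.
With α = 0.79, T₂ = 82.15 K.
ΔT = T₂ − T₁ = -12.50 K.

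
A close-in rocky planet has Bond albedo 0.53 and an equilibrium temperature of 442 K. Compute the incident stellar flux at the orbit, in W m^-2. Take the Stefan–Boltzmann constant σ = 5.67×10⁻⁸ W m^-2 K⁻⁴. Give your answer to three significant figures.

18400 W m^-2

From S(1−α)/4 = σT⁴: S = 4σT⁴/(1−α).
σT⁴ = 5.67×10⁻⁸·(442)⁴ = 2164 W m^-2.
S = 4·2164/0.47 = 18420 W m^-2.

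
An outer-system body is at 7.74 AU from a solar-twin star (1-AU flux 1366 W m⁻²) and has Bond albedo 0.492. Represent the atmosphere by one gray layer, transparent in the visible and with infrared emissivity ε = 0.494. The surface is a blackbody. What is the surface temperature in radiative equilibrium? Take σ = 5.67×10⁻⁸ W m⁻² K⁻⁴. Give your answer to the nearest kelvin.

91 kelvin

Flux at the orbit: S = 1366/(7.74)² = 22.80 W m⁻².
The planet radiates to space at T_e = [S(1−α)/(4σ)]^(1/4) = 84.54 K.
For a single slab of emissivity ε, T_s⁴ = 2T_e⁴/(2−ε); thus T_s = 84.54·(1.328)^(1/4) = 90.75 K.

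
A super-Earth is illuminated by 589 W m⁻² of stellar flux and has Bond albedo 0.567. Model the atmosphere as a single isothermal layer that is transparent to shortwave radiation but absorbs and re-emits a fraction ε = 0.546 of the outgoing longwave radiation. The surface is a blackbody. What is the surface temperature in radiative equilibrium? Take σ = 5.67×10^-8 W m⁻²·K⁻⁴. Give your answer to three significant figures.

198 K

The planet radiates to space at T_e = [S(1−α)/(4σ)]^(1/4) = 183.1 K.
Surface balance with a leaky layer gives σT_s⁴ = σT_e⁴·2/(2−ε), so T_s = T_e·[2/(2−0.546)]^(1/4) = 198.3 K.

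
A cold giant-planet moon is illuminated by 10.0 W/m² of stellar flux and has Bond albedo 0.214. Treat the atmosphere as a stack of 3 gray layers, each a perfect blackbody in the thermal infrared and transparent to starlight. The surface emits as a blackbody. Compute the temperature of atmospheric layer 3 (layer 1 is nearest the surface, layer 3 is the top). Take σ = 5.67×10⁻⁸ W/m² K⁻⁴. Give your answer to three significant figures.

Top-of-atmosphere balance: σT_e⁴ = S(1−α)/4 = 1.965 W/m² → T_e = 76.73 K.
In the N-layer model, layer k (counted from the surface) has T_k = (N+1−k)^(1/4)·T_e.
T_3 = (1)^(1/4)·76.73 = 76.73 K.

76.7 kelvin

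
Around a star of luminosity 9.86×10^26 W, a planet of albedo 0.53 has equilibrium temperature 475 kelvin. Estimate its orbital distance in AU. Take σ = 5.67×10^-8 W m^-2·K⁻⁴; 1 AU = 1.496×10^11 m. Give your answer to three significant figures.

The flux needed for this T is 4σT⁴/(1−0.53) = 24570 W m^-2.
S = L/(4πd²) → d = √(L/4πS) = √(9.86×10^26/(4π·24570)) = 5.652×10^10 m = 0.3778 AU.

0.378 AU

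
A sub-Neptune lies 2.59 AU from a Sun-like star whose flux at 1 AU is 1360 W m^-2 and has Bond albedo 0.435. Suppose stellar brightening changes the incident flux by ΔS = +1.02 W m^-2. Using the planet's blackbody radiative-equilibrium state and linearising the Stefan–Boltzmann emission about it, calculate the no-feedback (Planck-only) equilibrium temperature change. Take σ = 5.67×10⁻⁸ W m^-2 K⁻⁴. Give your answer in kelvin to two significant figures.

0.19 K

Flux at the orbit: S = 1360/(2.59)² = 202.7 W m^-2.
The baseline emission temperature is T_e = 149.9 K.
TOA radiative forcing: ΔF = (1−α)ΔS/4 = 0.565·(+1.02)/4 = 0.1441 W m^-2.
Planck response: λ_P = 4σT_e³ = 4·5.67×10⁻⁸·(149.9)³ = 0.7641 W m^-2/K.
Hence the no-feedback warming is ΔF/(4σT_e³) = 0.189 K.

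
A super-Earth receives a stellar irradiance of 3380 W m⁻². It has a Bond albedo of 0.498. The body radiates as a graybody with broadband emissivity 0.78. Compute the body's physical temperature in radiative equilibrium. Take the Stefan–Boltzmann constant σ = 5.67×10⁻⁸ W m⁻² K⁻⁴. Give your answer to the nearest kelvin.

313 K

The planet absorbs (1−α)S over its disc πR² and re-emits over 4πR², so the mean absorbed flux is (1−0.498)·3380/4 = 424.2 W m⁻².
Equating to εσT⁴ with ε = 0.78: T = (424.2/0.78σ)^(1/4) = 312.9 K.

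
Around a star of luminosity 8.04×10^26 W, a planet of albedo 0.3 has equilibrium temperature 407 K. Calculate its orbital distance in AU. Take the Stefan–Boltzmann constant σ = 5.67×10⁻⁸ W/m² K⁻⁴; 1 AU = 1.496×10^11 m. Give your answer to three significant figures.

0.567 AU

The flux needed for this T is 4σT⁴/(1−0.3) = 8890 W/m².
S = L/(4πd²) → d = √(L/4πS) = √(8.04×10^26/(4π·8890)) = 8.483×10^10 m = 0.5671 AU.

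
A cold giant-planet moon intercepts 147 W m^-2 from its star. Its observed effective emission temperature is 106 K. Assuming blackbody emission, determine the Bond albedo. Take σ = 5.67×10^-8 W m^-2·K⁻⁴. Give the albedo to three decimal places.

0.805

Energy balance: S(1−α)/4 = σT⁴, so 1−α = 4σT⁴/S.
σT⁴ = 7.158 W m^-2, so 4σT⁴ = 28.63 W m^-2.
1−α = 28.63/147.0 = 0.1948, so α = 0.8052.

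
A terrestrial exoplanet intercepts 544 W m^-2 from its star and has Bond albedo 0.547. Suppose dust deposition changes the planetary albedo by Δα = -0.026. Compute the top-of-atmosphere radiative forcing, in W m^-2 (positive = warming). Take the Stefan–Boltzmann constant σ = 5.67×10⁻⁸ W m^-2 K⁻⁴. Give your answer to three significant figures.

3.54 W m^-2

The change in absorbed flux is Δ[S(1−α)/4] = −SΔα/4 = 3.536 W m^-2.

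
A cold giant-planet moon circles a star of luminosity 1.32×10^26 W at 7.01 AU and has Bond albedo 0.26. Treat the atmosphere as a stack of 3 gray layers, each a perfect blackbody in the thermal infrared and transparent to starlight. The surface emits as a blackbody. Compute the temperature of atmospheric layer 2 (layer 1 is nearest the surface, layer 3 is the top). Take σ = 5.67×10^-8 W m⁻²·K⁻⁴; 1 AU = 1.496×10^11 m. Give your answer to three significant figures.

88.9 kelvin

d = 7.01 × 1.496×10^11 m = 1.049×10^12 m.
Spreading L over a sphere of radius d: S = 1.32×10^26/(4π·1.05×10^12²) = 9.551 W m⁻².
Top-of-atmosphere balance: σT_e⁴ = S(1−α)/4 = 1.767 W m⁻² → T_e = 74.72 K.
In the N-layer model, layer k (counted from the surface) has T_k = (N+1−k)^(1/4)·T_e.
T_2 = (2)^(1/4)·74.72 = 88.85 K.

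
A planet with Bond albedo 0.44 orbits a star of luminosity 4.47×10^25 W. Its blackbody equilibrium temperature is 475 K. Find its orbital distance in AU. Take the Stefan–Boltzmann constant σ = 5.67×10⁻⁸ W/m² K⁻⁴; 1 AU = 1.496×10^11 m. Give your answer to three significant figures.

0.0878 AU

Required flux: S = 4σT⁴/(1−α) = 20620 W/m².
From L = 4πd²S, d = √(4.47×10^25/(4π·20620)) = 1.314×10^10 m = 0.08780 AU.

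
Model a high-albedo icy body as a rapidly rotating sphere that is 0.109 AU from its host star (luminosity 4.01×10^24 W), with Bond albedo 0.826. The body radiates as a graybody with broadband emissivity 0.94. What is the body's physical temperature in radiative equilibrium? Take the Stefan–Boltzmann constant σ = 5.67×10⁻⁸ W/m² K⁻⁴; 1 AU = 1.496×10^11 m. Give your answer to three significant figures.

Orbital distance: d = 0.109 AU = 1.631×10^10 m.
S = L/(4πd²) = 1200 W/m².
Averaging over the sphere, the absorbed flux is S(1−α)/4 = 52.20 W/m².
Radiative balance εσT⁴ = 52.20 gives T = [52.20/(0.94·σ)]^(1/4) = 176.9 K.

177 kelvin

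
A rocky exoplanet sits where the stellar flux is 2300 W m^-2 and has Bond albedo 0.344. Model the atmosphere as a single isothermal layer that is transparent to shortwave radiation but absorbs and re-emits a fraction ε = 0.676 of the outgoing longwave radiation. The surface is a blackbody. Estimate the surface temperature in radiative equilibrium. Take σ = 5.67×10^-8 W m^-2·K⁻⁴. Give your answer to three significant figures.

317 kelvin

At the top of the atmosphere, σT_e⁴ = S(1−α)/4 = 377.2 W m^-2, giving T_e = 285.6 K.
The surface balance (absorbed SW + ε·downward IR = σT_s⁴) with T_a⁴ = T_s⁴/2 reduces to T_s = T_e·[2/(2−ε)]^¼ = 316.6 K.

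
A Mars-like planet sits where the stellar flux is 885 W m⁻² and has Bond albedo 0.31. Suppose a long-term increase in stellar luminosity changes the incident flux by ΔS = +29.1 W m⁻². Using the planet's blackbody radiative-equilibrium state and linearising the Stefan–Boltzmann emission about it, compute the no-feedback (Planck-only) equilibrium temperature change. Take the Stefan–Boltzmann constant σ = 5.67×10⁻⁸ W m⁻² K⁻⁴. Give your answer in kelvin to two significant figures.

Reference equilibrium: T_e = [S(1−α)/(4σ)]^(1/4) = 227.8 K.
ΔF = Δ[S(1−α)]/4 = (1−0.31)·+29.1/4 = 5.020 W m⁻².
Planck response: λ_P = 4σT_e³ = 4·5.67×10⁻⁸·(227.8)³ = 2.681 W m⁻²/K.
ΔT₀ = ΔF/λ_P = 5.020/2.681 = 1.87 K.

1.9 K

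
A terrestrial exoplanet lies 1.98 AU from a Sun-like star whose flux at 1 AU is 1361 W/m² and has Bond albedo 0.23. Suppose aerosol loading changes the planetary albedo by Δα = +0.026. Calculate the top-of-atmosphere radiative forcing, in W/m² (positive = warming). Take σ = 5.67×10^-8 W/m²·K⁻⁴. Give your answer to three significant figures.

By the inverse-square law, S = 1361/1.98² = 347.2 W/m².
TOA radiative forcing: ΔF = −S·Δα/4 = −347.2·(+0.026)/4 = -2.257 W/m².

-2.26 W/m²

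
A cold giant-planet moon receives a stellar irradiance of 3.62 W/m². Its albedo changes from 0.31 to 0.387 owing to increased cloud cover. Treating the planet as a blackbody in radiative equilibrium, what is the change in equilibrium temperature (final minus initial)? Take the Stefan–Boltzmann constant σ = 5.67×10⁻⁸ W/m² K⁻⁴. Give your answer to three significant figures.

-1.68 kelvin

With α = 0.31, T₁ = 57.61 K.
With α = 0.387, T₂ = 55.93 K.
ΔT = T₂ − T₁ = -1.679 K.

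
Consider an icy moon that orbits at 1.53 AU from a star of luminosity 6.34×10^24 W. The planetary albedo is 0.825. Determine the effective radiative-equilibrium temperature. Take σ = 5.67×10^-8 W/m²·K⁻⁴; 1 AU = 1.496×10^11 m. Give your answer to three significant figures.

Orbital distance: d = 1.53 AU = 2.289×10^11 m.
S = L/(4πd²) = 9.630 W/m².
The planet absorbs (1−α)S over its disc πR² and re-emits over 4πR², so the mean absorbed flux is (1−0.825)·9.630/4 = 0.4213 W/m².
Set σT⁴ = 0.4213 → T = (0.4213/σ)^(1/4) = 52.21 K.

52.2 kelvin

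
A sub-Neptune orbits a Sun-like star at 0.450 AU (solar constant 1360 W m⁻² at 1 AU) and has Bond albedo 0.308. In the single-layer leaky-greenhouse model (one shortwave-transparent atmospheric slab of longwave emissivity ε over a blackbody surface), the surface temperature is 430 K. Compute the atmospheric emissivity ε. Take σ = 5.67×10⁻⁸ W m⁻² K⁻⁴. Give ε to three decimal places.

0.801

Irradiance scales as 1/d², so S = 1360 W m⁻² × (1/0.450)² = 6716 W m⁻².
Effective temperature: T_e = [S(1−α)/(4σ)]^(1/4) = 378.4 K.
Inverting T_s⁴ = 2T_e⁴/(2−ε): (T_e/T_s)⁴ = 0.5994, so ε = 2(1 − 0.5994) = 0.8012.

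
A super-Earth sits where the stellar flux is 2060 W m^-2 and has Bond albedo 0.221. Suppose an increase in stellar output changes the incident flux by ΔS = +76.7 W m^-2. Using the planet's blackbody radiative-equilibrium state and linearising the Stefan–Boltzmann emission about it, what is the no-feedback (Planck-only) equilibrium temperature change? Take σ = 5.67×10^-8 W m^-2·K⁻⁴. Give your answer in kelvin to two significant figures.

The baseline emission temperature is T_e = 290.0 K.
ΔF = Δ[S(1−α)]/4 = (1−0.221)·+76.7/4 = 14.94 W m^-2.
The Planck feedback parameter is 4σT_e³ = 5.533 W m^-2/K.
ΔT₀ = ΔF/λ_P = 14.94/5.533 = 2.70 K.

2.7 kelvin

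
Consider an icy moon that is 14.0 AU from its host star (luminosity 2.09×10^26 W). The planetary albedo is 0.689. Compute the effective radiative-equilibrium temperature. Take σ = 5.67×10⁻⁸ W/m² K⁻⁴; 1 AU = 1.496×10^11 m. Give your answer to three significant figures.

d = 14.0 × 1.496×10^11 m = 2.094×10^12 m.
Spreading L over a sphere of radius d: S = 2.09×10^26/(4π·2.09×10^12²) = 3.792 W/m².
The planet absorbs (1−α)S over its disc πR² and re-emits over 4πR², so the mean absorbed flux is (1−0.689)·3.792/4 = 0.2948 W/m².
In equilibrium σT⁴ equals this, so T = 47.75 K.

47.8 kelvin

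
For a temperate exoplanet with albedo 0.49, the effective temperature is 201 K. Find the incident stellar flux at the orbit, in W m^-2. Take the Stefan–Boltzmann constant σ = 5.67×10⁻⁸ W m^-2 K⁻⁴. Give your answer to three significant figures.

From S(1−α)/4 = σT⁴: S = 4σT⁴/(1−α).
σT⁴ = 5.67×10⁻⁸·(201)⁴ = 92.55 W m^-2.
So S = 4×92.55/(1−0.49) = 725.9 W m^-2.

726 W m^-2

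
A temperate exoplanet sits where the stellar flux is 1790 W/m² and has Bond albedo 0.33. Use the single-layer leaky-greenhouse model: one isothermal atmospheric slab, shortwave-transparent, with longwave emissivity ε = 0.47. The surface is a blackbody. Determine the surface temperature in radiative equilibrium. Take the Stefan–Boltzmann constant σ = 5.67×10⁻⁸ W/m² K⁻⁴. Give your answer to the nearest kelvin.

Effective emission temperature (TOA balance): σT_e⁴ = S(1−α)/4 = 299.8 W/m² → T_e = 269.7 K.
The surface balance (absorbed SW + ε·downward IR = σT_s⁴) with T_a⁴ = T_s⁴/2 reduces to T_s = T_e·[2/(2−ε)]^¼ = 288.3 K.

288 kelvin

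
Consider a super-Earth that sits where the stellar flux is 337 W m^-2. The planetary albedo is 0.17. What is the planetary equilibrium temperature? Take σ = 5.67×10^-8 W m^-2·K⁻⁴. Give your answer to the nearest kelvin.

187 K

The planet absorbs (1−α)S over its disc πR² and re-emits over 4πR², so the mean absorbed flux is (1−0.17)·337.0/4 = 69.93 W m^-2.
Set σT⁴ = 69.93 → T = (69.93/σ)^(1/4) = 187.4 K.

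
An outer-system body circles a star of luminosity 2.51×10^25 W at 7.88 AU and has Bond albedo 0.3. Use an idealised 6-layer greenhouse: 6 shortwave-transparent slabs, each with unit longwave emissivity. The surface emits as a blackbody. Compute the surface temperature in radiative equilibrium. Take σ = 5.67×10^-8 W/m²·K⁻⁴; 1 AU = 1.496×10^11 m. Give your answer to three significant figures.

74.6 K

d = 7.88 × 1.496×10^11 m = 1.179×10^12 m.
S = L/(4πd²) = 1.437 W/m².
Top-of-atmosphere balance: σT_e⁴ = S(1−α)/4 = 0.2515 W/m² → T_e = 45.89 K.
Layer-by-layer balance gives σT_s⁴ = (N+1)σT_e⁴, so T_s = 7^¼·45.89 = 74.65 K.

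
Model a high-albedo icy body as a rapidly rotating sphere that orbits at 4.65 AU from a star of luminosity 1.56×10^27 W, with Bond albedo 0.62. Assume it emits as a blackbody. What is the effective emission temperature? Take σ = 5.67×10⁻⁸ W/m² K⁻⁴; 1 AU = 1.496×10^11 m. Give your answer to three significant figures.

Orbital distance: d = 4.65 AU = 6.956×10^11 m.
Flux at the orbit: S = L/(4πd²) = 1.56×10^27/(4π·(6.96×10^11)²) = 256.5 W/m².
Absorbed flux (global mean): S(1−α)/4 = 256.5·0.38/4 = 24.37 W/m².
Set σT⁴ = 24.37 → T = (24.37/σ)^(1/4) = 144.0 K.

144 K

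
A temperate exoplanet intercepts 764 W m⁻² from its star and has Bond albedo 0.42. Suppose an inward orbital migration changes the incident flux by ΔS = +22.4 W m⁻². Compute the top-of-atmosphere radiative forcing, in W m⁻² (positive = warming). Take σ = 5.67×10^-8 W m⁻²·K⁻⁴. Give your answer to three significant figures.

TOA radiative forcing: ΔF = (1−α)ΔS/4 = 0.58·(+22.4)/4 = 3.248 W m⁻².

3.25 W m⁻²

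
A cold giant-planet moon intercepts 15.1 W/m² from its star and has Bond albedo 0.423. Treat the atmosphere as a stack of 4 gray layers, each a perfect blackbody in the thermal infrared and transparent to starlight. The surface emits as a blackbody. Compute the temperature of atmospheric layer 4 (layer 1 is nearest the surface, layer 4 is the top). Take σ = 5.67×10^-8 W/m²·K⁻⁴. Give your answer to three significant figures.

Top-of-atmosphere balance: σT_e⁴ = S(1−α)/4 = 2.178 W/m² → T_e = 78.73 K.
In the N-layer model, layer k (counted from the surface) has T_k = (N+1−k)^(1/4)·T_e.
With k = 4: T_4 = (4+1−4)^¼·78.73 K = 78.73 K.

78.7 K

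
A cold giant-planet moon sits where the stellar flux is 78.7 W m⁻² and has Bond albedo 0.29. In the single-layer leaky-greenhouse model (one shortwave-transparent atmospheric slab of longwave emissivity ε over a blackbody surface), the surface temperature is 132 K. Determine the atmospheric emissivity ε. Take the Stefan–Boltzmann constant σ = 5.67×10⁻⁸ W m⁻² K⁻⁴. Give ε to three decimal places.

0.377

TOA balance gives T_e = 125.3 K.
T_s⁴ = T_e⁴·2/(2−ε) → ε = 2 − 2(T_e/T_s)⁴ = 2 − 2·(125.3/132)⁴ = 0.3770.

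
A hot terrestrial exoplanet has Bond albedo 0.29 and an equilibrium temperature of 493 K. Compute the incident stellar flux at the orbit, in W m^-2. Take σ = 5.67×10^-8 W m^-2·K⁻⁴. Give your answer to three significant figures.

18900 W m^-2

Invert the energy balance for S: S = 4σT⁴/(1−α).
σT⁴ = 5.67×10⁻⁸·(493)⁴ = 3349 W m^-2.
S = 4·3349/0.71 = 18870 W m^-2.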